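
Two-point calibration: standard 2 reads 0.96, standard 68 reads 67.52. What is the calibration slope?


slope = (y2 - y1) / (x2 - x1)
= (67.52 - 0.96) / (68 - 2)
= 66.5600 / 66
= 1.0085

1.0085


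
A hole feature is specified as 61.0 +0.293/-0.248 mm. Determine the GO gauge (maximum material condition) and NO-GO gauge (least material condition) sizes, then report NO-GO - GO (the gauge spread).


GO = nominal - lower_tol (smallest hole = maximum material condition)
GO = 61.0 - 0.248 = 60.752
NO-GO = nominal + upper_tol (largest hole = least material condition)
NO-GO = 61.0 + 0.293 = 61.293
spread = NO-GO - GO = 61.293 - 60.752 = 0.5410

0.5410


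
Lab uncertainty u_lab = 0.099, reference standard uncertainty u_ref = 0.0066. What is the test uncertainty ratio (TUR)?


TUR = u_lab / u_ref
= 0.099 / 0.0066
= 15.0000

15.0000


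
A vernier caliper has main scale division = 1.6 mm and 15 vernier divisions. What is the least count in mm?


LC = MSD / n_div
= 1.6 / 15
= 0.1067

0.1067


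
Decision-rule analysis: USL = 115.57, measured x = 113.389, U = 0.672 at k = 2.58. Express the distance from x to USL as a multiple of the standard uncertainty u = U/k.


u = U / k = 0.672 / 2.58 = 0.26046512
margin = |USL - x| = |115.57 - 113.389| = 2.181
z = margin / u = 2.181 / 0.26046512
z = 8.3735

8.3735


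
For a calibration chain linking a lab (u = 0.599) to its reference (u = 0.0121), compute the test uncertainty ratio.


TUR = u_lab / u_ref
= 0.599 / 0.0121
= 49.5041

49.5041


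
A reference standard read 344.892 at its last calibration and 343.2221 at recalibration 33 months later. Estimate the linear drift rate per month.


rate = (v2 - v1) / months
= (343.2221 - 344.892) / 33
= -1.6699 / 33
= -0.0506

-0.0506


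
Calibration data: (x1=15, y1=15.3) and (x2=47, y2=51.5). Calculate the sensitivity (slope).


slope = (y2 - y1) / (x2 - x1)
= (51.5 - 15.3) / (47 - 15)
= 36.2000 / 32
= 1.1313

1.1313


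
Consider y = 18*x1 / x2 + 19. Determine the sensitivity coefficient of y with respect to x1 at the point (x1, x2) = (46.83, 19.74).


y = 18*x1 / x2 + 19
dy/dx1 = 18/x2
Evaluate at x2 = 19.74: c1 = 18 / 19.74
c1 = 0.9119

0.9119


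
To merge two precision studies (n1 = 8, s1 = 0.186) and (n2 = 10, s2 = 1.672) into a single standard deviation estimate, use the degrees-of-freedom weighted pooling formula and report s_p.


s_p = sqrt(((n1-1)*s1^2 + (n2-1)*s2^2) / (n1+n2-2))
numerator = (8-1)*0.186^2 + (10-1)*1.672^2 = 0.242172 + 25.160256 = 25.402428
denominator = 8 + 10 - 2 = 16
s_p^2 = 25.402428 / 16 = 1.5876518
s_p = sqrt(1.5876518) = 1.2600

1.2600


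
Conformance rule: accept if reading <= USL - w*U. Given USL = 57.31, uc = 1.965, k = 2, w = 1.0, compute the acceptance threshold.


U = k * uc = 2 * 1.965 = 3.93
guard band g = w * U = 1.0 * 3.93 = 3.93
AL = USL - g = 57.31 - 3.93
AL = 53.3800

53.3800


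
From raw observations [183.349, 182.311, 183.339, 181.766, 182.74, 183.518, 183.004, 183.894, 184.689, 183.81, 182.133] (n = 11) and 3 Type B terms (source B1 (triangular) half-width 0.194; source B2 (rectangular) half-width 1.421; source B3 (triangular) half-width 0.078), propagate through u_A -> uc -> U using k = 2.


mean = (183.349 + 182.311 + 183.339 + 181.766 + 182.74 + 183.518 + 183.004 + 183.894 + 184.689 + 183.81 + 182.133) / 11 = 183.1411818
s = sqrt(sum((x - mean)^2)/(n-1)) = 0.86085014
u_A = s / sqrt(n) = 0.86085014 / sqrt(11) = 0.25955608
u_B1 = 0.194 / sqrt(6) = 0.079200168
u_B2 = 1.421 / sqrt(3) = 0.82041473
u_B3 = 0.078 / sqrt(6) = 0.031843367
uc = sqrt(0.25955608^2 + 0.079200168^2 + 0.82041473^2 + 0.031843367^2) = 0.8647175
U = k * uc = 2 * 0.8647175
U = 1.7294

1.7294


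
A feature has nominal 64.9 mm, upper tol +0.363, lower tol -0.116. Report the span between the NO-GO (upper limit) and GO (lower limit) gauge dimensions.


GO = nominal - lower_tol (smallest hole = maximum material condition)
GO = 64.9 - 0.116 = 64.784
NO-GO = nominal + upper_tol (largest hole = least material condition)
NO-GO = 64.9 + 0.363 = 65.263
spread = NO-GO - GO = 65.263 - 64.784 = 0.4790

0.4790


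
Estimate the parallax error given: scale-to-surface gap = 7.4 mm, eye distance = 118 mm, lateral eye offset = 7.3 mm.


error = h * offset / d
= 7.4 * 7.3 / 118
= 0.4578

0.4578


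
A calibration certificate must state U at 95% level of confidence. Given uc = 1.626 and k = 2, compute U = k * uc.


U = k * uc
U = 2 * 1.626
U = 3.2520

3.2520


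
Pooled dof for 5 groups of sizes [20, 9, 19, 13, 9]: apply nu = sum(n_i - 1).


nu = sum_i (n_i - 1)
nu = ((20 - 1) + (9 - 1) + (19 - 1) + (13 - 1) + (9 - 1))
nu = 19 + 8 + 18 + 12 + 8
nu = 65

65


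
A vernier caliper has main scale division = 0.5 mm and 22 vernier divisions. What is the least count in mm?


LC = MSD / n_div
= 0.5 / 22
= 0.0227

0.0227


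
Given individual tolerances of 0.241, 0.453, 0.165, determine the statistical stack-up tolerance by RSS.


RSS = sqrt(0.241^2 + 0.453^2 + 0.165^2)
= sqrt(0.290515)
= 0.5390

0.5390


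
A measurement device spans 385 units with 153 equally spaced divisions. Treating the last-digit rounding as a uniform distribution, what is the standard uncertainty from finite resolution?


resolution = range / divisions
resolution = 385 / 153 = 2.5163399
u_res = resolution / (2*sqrt(3))
u_res = 2.5163399 / 3.4641016
u_res = 0.7264

0.7264


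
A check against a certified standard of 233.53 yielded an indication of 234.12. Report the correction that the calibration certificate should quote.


Correction = standard - reading
= 233.53 - 234.12
= -0.5900

-0.5900


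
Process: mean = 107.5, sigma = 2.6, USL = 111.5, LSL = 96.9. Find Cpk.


Cpu = (USL - mean) / (3*sigma) = (111.5 - 107.5) / (3*2.6) = 0.5128
Cpl = (mean - LSL) / (3*sigma) = (107.5 - 96.9) / (3*2.6) = 1.3590
Cpk = min(Cpu, Cpl) = 0.5128

0.5128


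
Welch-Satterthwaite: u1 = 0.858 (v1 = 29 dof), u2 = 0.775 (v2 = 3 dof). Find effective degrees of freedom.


uc = sqrt(u1^2 + u2^2) = sqrt(0.858^2 + 0.775^2) = 1.1561959
v_eff = uc^4 / (u1^4/v1 + u2^4/v2)
= 1.1561959^4 / (0.858^4/29 + 0.775^4/3)
= 1.7870047 / 0.13893763
v_eff = 12.8619

12.8619


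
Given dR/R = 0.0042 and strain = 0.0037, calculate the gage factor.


GF = (dR/R) / epsilon
= 0.0042 / 0.0037
= 1.1351

1.1351


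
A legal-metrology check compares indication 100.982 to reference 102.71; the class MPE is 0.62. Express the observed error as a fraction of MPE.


e = indication - reference = 100.982 - 102.71 = -1.7280
|e| = 1.7280
ratio = |e| / MPE = 1.7280 / 0.62
ratio = 2.7871

2.7871


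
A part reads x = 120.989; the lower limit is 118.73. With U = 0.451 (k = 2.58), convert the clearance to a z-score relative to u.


u = U / k = 0.451 / 2.58 = 0.1748062
margin = |LSL - x| = |118.73 - 120.989| = 2.259
z = margin / u = 2.259 / 0.1748062
z = 12.9229

12.9229


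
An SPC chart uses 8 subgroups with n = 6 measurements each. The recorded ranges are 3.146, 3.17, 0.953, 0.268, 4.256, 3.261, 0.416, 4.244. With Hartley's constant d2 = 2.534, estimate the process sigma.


R_bar = (3.146 + 3.17 + 0.953 + 0.268 + 4.256 + 3.261 + 0.416 + 4.244) / 8
R_bar = 19.714 / 8 = 2.46425
sigma_hat = R_bar / d2 = 2.46425 / 2.534 = 0.9725

0.9725


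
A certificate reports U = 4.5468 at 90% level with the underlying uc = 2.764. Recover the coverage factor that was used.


k = U / uc
k = 4.5468 / 2.764
k = 1.645

1.645


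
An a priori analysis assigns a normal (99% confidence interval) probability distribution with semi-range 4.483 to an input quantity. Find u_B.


u_B = half_width / 2.576
u_B = 4.483 / 2.576
u_B = 1.7403

1.7403


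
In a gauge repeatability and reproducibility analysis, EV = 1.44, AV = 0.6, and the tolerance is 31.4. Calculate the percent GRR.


GRR = sqrt(EV^2 + AV^2) = sqrt(1.44^2 + 0.6^2) = 1.56
%GRR = GRR / tol * 100 = 1.56 / 31.4 * 100
%GRR = 4.9682

4.9682


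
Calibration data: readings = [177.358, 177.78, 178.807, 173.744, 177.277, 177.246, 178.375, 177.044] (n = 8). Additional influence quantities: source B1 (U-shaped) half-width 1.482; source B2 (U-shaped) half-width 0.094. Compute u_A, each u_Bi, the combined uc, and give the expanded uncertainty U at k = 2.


mean = (177.358 + 177.78 + 178.807 + 173.744 + 177.277 + 177.246 + 178.375 + 177.044) / 8 = 177.203875
s = sqrt(sum((x - mean)^2)/(n-1)) = 1.5259955
u_A = s / sqrt(n) = 1.5259955 / sqrt(8) = 0.53952088
u_B1 = 1.482 / sqrt(2) = 1.0479322
u_B2 = 0.094 / sqrt(2) = 0.066468037
uc = sqrt(0.53952088^2 + 1.0479322^2 + 0.066468037^2) = 1.1805349
U = k * uc = 2 * 1.1805349
U = 2.3611

2.3611


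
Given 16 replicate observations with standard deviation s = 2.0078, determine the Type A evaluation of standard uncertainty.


u_A = s / sqrt(n)
u_A = 2.0078 / sqrt(16)
u_A = 2.0078 / 4
u_A = 0.5020

0.5020


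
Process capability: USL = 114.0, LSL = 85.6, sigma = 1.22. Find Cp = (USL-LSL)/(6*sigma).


Cp = (USL - LSL) / (6 * sigma)
= (114.0 - 85.6) / (6 * 1.22)
= 28.4000 / 7.3200
= 3.8798

3.8798


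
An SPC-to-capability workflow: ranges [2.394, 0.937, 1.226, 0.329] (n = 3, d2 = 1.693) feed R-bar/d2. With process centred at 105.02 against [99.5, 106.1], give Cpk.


R_bar = (2.394 + 0.937 + 1.226 + 0.329) / 4 = 1.2215
sigma = R_bar / d2 = 1.2215 / 1.693 = 0.7215003
Cp = (USL - LSL)/(6*sigma) = (106.1 - 99.5)/(6*0.7215003) = 1.5246
Cpu = (106.1 - 105.02)/(3*0.7215003) = 0.4990
Cpl = (105.02 - 99.5)/(3*0.7215003) = 2.5502
Cpk = min(Cpu, Cpl) = 0.4990

0.4990


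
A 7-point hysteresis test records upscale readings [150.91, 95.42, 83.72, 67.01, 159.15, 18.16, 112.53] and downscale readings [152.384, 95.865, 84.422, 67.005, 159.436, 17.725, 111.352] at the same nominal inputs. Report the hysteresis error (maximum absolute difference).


|150.91 - 152.384| = 1.4740
|95.42 - 95.865| = 0.4450
|83.72 - 84.422| = 0.7020
|67.01 - 67.005| = 0.0050
|159.15 - 159.436| = 0.2860
|18.16 - 17.725| = 0.4350
|112.53 - 111.352| = 1.1780
hysteresis = max(diffs) = 1.4740

1.4740


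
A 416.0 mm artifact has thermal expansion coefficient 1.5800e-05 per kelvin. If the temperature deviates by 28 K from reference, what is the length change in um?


dL = L * alpha * dT
= 416.0 * 1.5800e-05 * 28
= 0.1840384 mm
dL_um = 0.1840384 * 1000 = 184.0384 um

184.0384


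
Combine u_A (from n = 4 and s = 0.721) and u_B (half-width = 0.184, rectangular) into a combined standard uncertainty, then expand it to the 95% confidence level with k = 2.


u_A = s / sqrt(n) = 0.721 / sqrt(4) = 0.3605
u_B = half_width / sqrt(3) = 0.184 / sqrt(3) = 0.10623245
uc = sqrt(u_A^2 + u_B^2) = sqrt(0.3605^2 + 0.10623245^2) = 0.37582653
U = k * uc = 2 * 0.37582653
U = 0.7517

0.7517


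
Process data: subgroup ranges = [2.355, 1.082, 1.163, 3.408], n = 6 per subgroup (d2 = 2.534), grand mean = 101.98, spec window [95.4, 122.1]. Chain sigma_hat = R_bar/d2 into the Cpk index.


R_bar = (2.355 + 1.082 + 1.163 + 3.408) / 4 = 2.002
sigma = R_bar / d2 = 2.002 / 2.534 = 0.79005525
Cp = (USL - LSL)/(6*sigma) = (122.1 - 95.4)/(6*0.79005525) = 5.6325
Cpu = (122.1 - 101.98)/(3*0.79005525) = 8.4889
Cpl = (101.98 - 95.4)/(3*0.79005525) = 2.7762
Cpk = min(Cpu, Cpl) = 2.7762

2.7762


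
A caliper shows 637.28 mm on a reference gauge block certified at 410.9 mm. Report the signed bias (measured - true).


Systematic error = measured - true
= 637.28 - 410.9
= 226.3800

226.3800


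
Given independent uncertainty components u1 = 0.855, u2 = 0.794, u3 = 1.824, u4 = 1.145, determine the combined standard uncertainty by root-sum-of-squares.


uc = sqrt(0.855^2 + 0.794^2 + 1.824^2 + 1.145^2)
uc = sqrt(5.999462)
uc = 2.4494

2.4494


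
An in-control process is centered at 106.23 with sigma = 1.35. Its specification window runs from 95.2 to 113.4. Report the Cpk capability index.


Cpu = (USL - mean) / (3*sigma) = (113.4 - 106.23) / (3*1.35) = 1.7704
Cpl = (mean - LSL) / (3*sigma) = (106.23 - 95.2) / (3*1.35) = 2.7235
Cpk = min(Cpu, Cpl) = 1.7704

1.7704


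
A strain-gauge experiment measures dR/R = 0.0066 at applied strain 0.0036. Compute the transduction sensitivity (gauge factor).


GF = (dR/R) / epsilon
= 0.0066 / 0.0036
= 1.8333

1.8333


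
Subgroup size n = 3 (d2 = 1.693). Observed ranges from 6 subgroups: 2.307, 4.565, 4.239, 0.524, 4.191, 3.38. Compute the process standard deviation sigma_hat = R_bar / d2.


R_bar = (2.307 + 4.565 + 4.239 + 0.524 + 4.191 + 3.38) / 6
R_bar = 19.206 / 6 = 3.201
sigma_hat = R_bar / d2 = 3.201 / 1.693 = 1.8907

1.8907


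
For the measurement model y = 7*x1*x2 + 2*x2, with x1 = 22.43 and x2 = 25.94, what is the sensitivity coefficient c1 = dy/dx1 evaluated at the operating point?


y = 7*x1*x2 + 2*x2
dy/dx1 = 7*x2
Evaluate at x2 = 25.94: c1 = 7 * 25.94
c1 = 181.5800

181.5800


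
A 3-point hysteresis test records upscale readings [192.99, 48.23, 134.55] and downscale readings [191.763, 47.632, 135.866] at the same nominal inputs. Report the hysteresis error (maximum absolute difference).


|192.99 - 191.763| = 1.2270
|48.23 - 47.632| = 0.5980
|134.55 - 135.866| = 1.3160
hysteresis = max(diffs) = 1.3160

1.3160


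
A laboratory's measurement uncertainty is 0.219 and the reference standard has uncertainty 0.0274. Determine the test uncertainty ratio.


TUR = u_lab / u_ref
= 0.219 / 0.0274
= 7.9927

7.9927


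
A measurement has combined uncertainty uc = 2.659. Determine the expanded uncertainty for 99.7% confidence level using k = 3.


U = k * uc
U = 3 * 2.659
U = 7.9770

7.9770


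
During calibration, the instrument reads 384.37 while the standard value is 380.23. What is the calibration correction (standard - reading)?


Correction = standard - reading
= 380.23 - 384.37
= -4.1400

-4.1400


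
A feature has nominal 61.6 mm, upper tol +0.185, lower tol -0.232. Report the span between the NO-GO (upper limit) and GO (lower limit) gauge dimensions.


GO = nominal - lower_tol (smallest hole = maximum material condition)
GO = 61.6 - 0.232 = 61.368
NO-GO = nominal + upper_tol (largest hole = least material condition)
NO-GO = 61.6 + 0.185 = 61.785
spread = NO-GO - GO = 61.785 - 61.368 = 0.4170

0.4170


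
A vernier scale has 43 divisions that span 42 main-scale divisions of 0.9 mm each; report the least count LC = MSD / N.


LC = MSD / n_div
= 0.9 / 43
= 0.0209

0.0209


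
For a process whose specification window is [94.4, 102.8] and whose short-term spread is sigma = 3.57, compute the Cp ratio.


Cp = (USL - LSL) / (6 * sigma)
= (102.8 - 94.4) / (6 * 3.57)
= 8.4000 / 21.4200
= 0.3922

0.3922


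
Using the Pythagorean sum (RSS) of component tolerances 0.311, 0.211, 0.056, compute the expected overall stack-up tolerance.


RSS = sqrt(0.311^2 + 0.211^2 + 0.056^2)
= sqrt(0.144378)
= 0.3800

0.3800


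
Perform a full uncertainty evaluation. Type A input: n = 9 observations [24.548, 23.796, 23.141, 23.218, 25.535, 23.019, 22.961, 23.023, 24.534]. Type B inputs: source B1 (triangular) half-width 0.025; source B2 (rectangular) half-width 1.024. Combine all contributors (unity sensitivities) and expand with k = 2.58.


mean = (24.548 + 23.796 + 23.141 + 23.218 + 25.535 + 23.019 + 22.961 + 23.023 + 24.534) / 9 = 23.75277778
s = sqrt(sum((x - mean)^2)/(n-1)) = 0.92053297
u_A = s / sqrt(n) = 0.92053297 / sqrt(9) = 0.30684432
u_B1 = 0.025 / sqrt(6) = 0.010206207
u_B2 = 1.024 / sqrt(3) = 0.59120668
uc = sqrt(0.30684432^2 + 0.010206207^2 + 0.59120668^2) = 0.66617035
U = k * uc = 2.58 * 0.66617035
U = 1.7187

1.7187


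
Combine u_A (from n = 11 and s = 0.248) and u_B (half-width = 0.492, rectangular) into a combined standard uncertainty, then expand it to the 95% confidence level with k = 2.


u_A = s / sqrt(n) = 0.248 / sqrt(11) = 0.074774813
u_B = half_width / sqrt(3) = 0.492 / sqrt(3) = 0.28405633
uc = sqrt(u_A^2 + u_B^2) = sqrt(0.074774813^2 + 0.28405633^2) = 0.29373333
U = k * uc = 2 * 0.29373333
U = 0.5875

0.5875


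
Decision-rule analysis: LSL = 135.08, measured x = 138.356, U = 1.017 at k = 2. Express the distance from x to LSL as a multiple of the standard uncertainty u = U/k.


u = U / k = 1.017 / 2 = 0.5085
margin = |LSL - x| = |135.08 - 138.356| = 3.276
z = margin / u = 3.276 / 0.5085
z = 6.4425

6.4425


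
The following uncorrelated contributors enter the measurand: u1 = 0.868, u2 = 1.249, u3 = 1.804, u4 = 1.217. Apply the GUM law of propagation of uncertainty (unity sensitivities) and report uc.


uc = sqrt(0.868^2 + 1.249^2 + 1.804^2 + 1.217^2)
uc = sqrt(7.04893)
uc = 2.6550

2.6550


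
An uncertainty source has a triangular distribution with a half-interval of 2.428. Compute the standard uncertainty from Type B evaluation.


u_B = half_width / sqrt(6)
u_B = 2.428 / 2.4494897
u_B = 0.9912

0.9912


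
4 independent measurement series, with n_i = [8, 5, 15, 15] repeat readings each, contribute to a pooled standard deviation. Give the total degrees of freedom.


nu = sum_i (n_i - 1)
nu = ((8 - 1) + (5 - 1) + (15 - 1) + (15 - 1))
nu = 7 + 4 + 14 + 14
nu = 39

39


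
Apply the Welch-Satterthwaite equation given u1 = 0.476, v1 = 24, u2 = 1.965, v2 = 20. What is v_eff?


uc = sqrt(u1^2 + u2^2) = sqrt(0.476^2 + 1.965^2) = 2.0218311
v_eff = uc^4 / (u1^4/v1 + u2^4/v2)
= 2.0218311^4 / (0.476^4/24 + 1.965^4/20)
= 16.710117 / 0.74759195
v_eff = 22.3519

22.3519


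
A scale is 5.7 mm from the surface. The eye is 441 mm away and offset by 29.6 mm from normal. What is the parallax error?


error = h * offset / d
= 5.7 * 29.6 / 441
= 0.3826

0.3826


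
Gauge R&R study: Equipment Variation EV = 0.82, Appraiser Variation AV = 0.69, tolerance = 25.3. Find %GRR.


GRR = sqrt(EV^2 + AV^2) = sqrt(0.82^2 + 0.69^2) = 1.0716809
%GRR = GRR / tol * 100 = 1.0716809 / 25.3 * 100
%GRR = 4.2359

4.2359


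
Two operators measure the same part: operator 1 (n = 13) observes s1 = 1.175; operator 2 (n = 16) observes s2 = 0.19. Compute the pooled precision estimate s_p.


s_p = sqrt(((n1-1)*s1^2 + (n2-1)*s2^2) / (n1+n2-2))
numerator = (13-1)*1.175^2 + (16-1)*0.19^2 = 16.5675 + 0.5415 = 17.109
denominator = 13 + 16 - 2 = 27
s_p^2 = 17.109 / 27 = 0.63366667
s_p = sqrt(0.63366667) = 0.7960

0.7960


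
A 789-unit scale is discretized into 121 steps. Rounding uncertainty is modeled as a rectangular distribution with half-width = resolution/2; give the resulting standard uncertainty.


resolution = range / divisions
resolution = 789 / 121 = 6.5206612
u_res = resolution / (2*sqrt(3))
u_res = 6.5206612 / 3.4641016
u_res = 1.8824

1.8824


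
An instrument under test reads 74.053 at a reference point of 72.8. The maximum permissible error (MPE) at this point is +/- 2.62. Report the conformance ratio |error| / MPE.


e = indication - reference = 74.053 - 72.8 = 1.2530
|e| = 1.2530
ratio = |e| / MPE = 1.2530 / 2.62
ratio = 0.4782

0.4782


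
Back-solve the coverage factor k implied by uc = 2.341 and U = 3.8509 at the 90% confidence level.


k = U / uc
k = 3.8509 / 2.341
k = 1.645

1.645


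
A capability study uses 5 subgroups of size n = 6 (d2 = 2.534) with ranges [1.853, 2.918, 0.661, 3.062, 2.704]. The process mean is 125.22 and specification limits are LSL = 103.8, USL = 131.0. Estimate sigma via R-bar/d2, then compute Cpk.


R_bar = (1.853 + 2.918 + 0.661 + 3.062 + 2.704) / 5 = 2.2396
sigma = R_bar / d2 = 2.2396 / 2.534 = 0.88382005
Cp = (USL - LSL)/(6*sigma) = (131.0 - 103.8)/(6*0.88382005) = 5.1292
Cpu = (131.0 - 125.22)/(3*0.88382005) = 2.1799
Cpl = (125.22 - 103.8)/(3*0.88382005) = 8.0786
Cpk = min(Cpu, Cpl) = 2.1799

2.1799


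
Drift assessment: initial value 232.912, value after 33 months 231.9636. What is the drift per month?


rate = (v2 - v1) / months
= (231.9636 - 232.912) / 33
= -0.9484 / 33
= -0.0287

-0.0287


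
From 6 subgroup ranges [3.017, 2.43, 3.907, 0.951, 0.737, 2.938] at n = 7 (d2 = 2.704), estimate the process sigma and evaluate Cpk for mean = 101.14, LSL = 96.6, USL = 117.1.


R_bar = (3.017 + 2.43 + 3.907 + 0.951 + 0.737 + 2.938) / 6 = 2.33
sigma = R_bar / d2 = 2.33 / 2.704 = 0.86168639
Cp = (USL - LSL)/(6*sigma) = (117.1 - 96.6)/(6*0.86168639) = 3.9651
Cpu = (117.1 - 101.14)/(3*0.86168639) = 6.1739
Cpl = (101.14 - 96.6)/(3*0.86168639) = 1.7562
Cpk = min(Cpu, Cpl) = 1.7562

1.7562


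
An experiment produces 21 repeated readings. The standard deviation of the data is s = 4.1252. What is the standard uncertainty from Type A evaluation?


u_A = s / sqrt(n)
u_A = 4.1252 / sqrt(21)
u_A = 4.1252 / 4.5825757
u_A = 0.9002

0.9002


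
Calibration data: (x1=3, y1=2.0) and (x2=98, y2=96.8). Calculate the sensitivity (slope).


slope = (y2 - y1) / (x2 - x1)
= (96.8 - 2.0) / (98 - 3)
= 94.8000 / 95
= 0.9979

0.9979


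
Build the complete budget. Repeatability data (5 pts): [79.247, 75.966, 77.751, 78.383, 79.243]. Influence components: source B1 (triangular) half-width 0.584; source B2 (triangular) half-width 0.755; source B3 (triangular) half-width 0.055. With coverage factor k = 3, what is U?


mean = (79.247 + 75.966 + 77.751 + 78.383 + 79.243) / 5 = 78.118
s = sqrt(sum((x - mean)^2)/(n-1)) = 1.3579658
u_A = s / sqrt(n) = 1.3579658 / sqrt(5) = 0.60730077
u_B1 = 0.584 / sqrt(6) = 0.238417
u_B2 = 0.755 / sqrt(6) = 0.30822746
u_B3 = 0.055 / sqrt(6) = 0.022453656
uc = sqrt(0.60730077^2 + 0.238417^2 + 0.30822746^2 + 0.022453656^2) = 0.72191774
U = k * uc = 3 * 0.72191774
U = 2.1658

2.1658


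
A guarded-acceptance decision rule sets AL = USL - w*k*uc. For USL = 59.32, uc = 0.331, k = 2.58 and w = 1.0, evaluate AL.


U = k * uc = 2.58 * 0.331 = 0.85398
guard band g = w * U = 1.0 * 0.85398 = 0.85398
AL = USL - g = 59.32 - 0.85398
AL = 58.4660

58.4660


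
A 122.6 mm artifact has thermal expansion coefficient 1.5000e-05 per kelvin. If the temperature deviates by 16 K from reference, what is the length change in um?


dL = L * alpha * dT
= 122.6 * 1.5000e-05 * 16
= 0.0294240 mm
dL_um = 0.0294240 * 1000 = 29.4240 um

29.4240


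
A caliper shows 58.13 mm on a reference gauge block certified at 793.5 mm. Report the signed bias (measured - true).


Systematic error = measured - true
= 58.13 - 793.5
= -735.3700

-735.3700


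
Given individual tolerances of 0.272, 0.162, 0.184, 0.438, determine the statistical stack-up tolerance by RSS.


RSS = sqrt(0.272^2 + 0.162^2 + 0.184^2 + 0.438^2)
= sqrt(0.325928)
= 0.5709

0.5709


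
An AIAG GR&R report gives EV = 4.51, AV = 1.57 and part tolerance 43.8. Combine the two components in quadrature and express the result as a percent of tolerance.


GRR = sqrt(EV^2 + AV^2) = sqrt(4.51^2 + 1.57^2) = 4.7754581
%GRR = GRR / tol * 100 = 4.7754581 / 43.8 * 100
%GRR = 10.9029

10.9029


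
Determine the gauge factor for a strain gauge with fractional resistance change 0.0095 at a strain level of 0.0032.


GF = (dR/R) / epsilon
= 0.0095 / 0.0032
= 2.9688

2.9688


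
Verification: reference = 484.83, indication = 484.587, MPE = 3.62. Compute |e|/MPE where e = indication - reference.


e = indication - reference = 484.587 - 484.83 = -0.2430
|e| = 0.2430
ratio = |e| / MPE = 0.2430 / 3.62
ratio = 0.0671

0.0671


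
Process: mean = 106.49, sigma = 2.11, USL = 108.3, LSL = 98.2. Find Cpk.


Cpu = (USL - mean) / (3*sigma) = (108.3 - 106.49) / (3*2.11) = 0.2859
Cpl = (mean - LSL) / (3*sigma) = (106.49 - 98.2) / (3*2.11) = 1.3096
Cpk = min(Cpu, Cpl) = 0.2859

0.2859


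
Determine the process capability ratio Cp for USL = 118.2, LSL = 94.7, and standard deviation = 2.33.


Cp = (USL - LSL) / (6 * sigma)
= (118.2 - 94.7) / (6 * 2.33)
= 23.5000 / 13.9800
= 1.6810

1.6810


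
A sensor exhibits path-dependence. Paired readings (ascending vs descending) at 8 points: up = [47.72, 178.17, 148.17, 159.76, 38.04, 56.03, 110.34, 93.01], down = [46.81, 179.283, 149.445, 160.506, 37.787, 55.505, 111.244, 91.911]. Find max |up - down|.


|47.72 - 46.81| = 0.9100
|178.17 - 179.283| = 1.1130
|148.17 - 149.445| = 1.2750
|159.76 - 160.506| = 0.7460
|38.04 - 37.787| = 0.2530
|56.03 - 55.505| = 0.5250
|110.34 - 111.244| = 0.9040
|93.01 - 91.911| = 1.0990
hysteresis = max(diffs) = 1.2750

1.2750


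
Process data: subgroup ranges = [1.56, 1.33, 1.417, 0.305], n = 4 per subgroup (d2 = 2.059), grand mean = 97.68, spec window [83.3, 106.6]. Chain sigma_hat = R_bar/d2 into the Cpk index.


R_bar = (1.56 + 1.33 + 1.417 + 0.305) / 4 = 1.153
sigma = R_bar / d2 = 1.153 / 2.059 = 0.55998057
Cp = (USL - LSL)/(6*sigma) = (106.6 - 83.3)/(6*0.55998057) = 6.9348
Cpu = (106.6 - 97.68)/(3*0.55998057) = 5.3097
Cpl = (97.68 - 83.3)/(3*0.55998057) = 8.5598
Cpk = min(Cpu, Cpl) = 5.3097

5.3097


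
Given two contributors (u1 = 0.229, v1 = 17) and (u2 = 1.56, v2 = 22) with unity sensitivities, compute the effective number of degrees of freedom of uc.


uc = sqrt(u1^2 + u2^2) = sqrt(0.229^2 + 1.56^2) = 1.5767184
v_eff = uc^4 / (u1^4/v1 + u2^4/v2)
= 1.5767184^4 / (0.229^4/17 + 1.56^4/22)
= 6.1803994 / 0.26936218
v_eff = 22.9446

22.9446


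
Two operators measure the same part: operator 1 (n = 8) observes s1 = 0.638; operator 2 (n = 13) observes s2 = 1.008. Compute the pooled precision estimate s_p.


s_p = sqrt(((n1-1)*s1^2 + (n2-1)*s2^2) / (n1+n2-2))
numerator = (8-1)*0.638^2 + (13-1)*1.008^2 = 2.849308 + 12.192768 = 15.042076
denominator = 8 + 13 - 2 = 19
s_p^2 = 15.042076 / 19 = 0.79168821
s_p = sqrt(0.79168821) = 0.8898

0.8898


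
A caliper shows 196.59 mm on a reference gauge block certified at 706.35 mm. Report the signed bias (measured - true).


Systematic error = measured - true
= 196.59 - 706.35
= -509.7600

-509.7600


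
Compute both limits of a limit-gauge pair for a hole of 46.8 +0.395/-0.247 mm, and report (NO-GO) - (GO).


GO = nominal - lower_tol (smallest hole = maximum material condition)
GO = 46.8 - 0.247 = 46.553
NO-GO = nominal + upper_tol (largest hole = least material condition)
NO-GO = 46.8 + 0.395 = 47.195
spread = NO-GO - GO = 47.195 - 46.553 = 0.6420

0.6420


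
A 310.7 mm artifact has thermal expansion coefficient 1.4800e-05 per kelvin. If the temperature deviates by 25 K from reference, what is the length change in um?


dL = L * alpha * dT
= 310.7 * 1.4800e-05 * 25
= 0.1149590 mm
dL_um = 0.1149590 * 1000 = 114.9590 um

114.9590


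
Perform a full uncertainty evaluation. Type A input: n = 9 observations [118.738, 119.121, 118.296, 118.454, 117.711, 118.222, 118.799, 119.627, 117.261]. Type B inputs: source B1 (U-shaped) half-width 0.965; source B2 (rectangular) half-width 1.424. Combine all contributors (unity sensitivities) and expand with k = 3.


mean = (118.738 + 119.121 + 118.296 + 118.454 + 117.711 + 118.222 + 118.799 + 119.627 + 117.261) / 9 = 118.4698889
s = sqrt(sum((x - mean)^2)/(n-1)) = 0.71346977
u_A = s / sqrt(n) = 0.71346977 / sqrt(9) = 0.23782326
u_B1 = 0.965 / sqrt(2) = 0.68235804
u_B2 = 1.424 / sqrt(3) = 0.82214678
uc = sqrt(0.23782326^2 + 0.68235804^2 + 0.82214678^2) = 1.0945765
U = k * uc = 3 * 1.0945765
U = 3.2837

3.2837


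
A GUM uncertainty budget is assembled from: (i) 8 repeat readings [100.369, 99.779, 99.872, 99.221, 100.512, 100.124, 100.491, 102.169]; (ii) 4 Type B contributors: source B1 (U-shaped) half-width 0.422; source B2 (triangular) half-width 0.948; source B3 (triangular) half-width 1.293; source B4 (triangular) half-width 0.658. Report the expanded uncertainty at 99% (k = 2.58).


mean = (100.369 + 99.779 + 99.872 + 99.221 + 100.512 + 100.124 + 100.491 + 102.169) / 8 = 100.317125
s = sqrt(sum((x - mean)^2)/(n-1)) = 0.86411333
u_A = s / sqrt(n) = 0.86411333 / sqrt(8) = 0.3055102
u_B1 = 0.422 / sqrt(2) = 0.29839906
u_B2 = 0.948 / sqrt(6) = 0.38701938
u_B3 = 1.293 / sqrt(6) = 0.52786504
u_B4 = 0.658 / sqrt(6) = 0.26862738
uc = sqrt(0.3055102^2 + 0.29839906^2 + 0.38701938^2 + 0.52786504^2 + 0.26862738^2) = 0.82641675
U = k * uc = 2.58 * 0.82641675
U = 2.1322

2.1322


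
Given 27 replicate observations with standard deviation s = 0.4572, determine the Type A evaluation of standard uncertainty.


u_A = s / sqrt(n)
u_A = 0.4572 / sqrt(27)
u_A = 0.4572 / 5.1961524
u_A = 0.0880

0.0880


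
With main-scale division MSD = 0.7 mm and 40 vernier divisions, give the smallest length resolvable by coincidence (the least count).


LC = MSD / n_div
= 0.7 / 40
= 0.0175

0.0175


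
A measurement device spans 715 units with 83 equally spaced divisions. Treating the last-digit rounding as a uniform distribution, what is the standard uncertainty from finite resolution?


resolution = range / divisions
resolution = 715 / 83 = 8.6144578
u_res = resolution / (2*sqrt(3))
u_res = 8.6144578 / 3.4641016
u_res = 2.4868

2.4868


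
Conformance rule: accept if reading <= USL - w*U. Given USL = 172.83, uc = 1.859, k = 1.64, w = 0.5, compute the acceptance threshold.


U = k * uc = 1.64 * 1.859 = 3.04876
guard band g = w * U = 0.5 * 3.04876 = 1.52438
AL = USL - g = 172.83 - 1.52438
AL = 171.3056

171.3056


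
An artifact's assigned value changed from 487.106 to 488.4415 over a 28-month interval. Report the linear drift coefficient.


rate = (v2 - v1) / months
= (488.4415 - 487.106) / 28
= 1.3355 / 28
= 0.0477

0.0477


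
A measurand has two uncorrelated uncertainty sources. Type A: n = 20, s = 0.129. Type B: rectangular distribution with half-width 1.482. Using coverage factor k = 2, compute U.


u_A = s / sqrt(n) = 0.129 / sqrt(20) = 0.028845277
u_B = half_width / sqrt(3) = 1.482 / sqrt(3) = 0.8556331
uc = sqrt(u_A^2 + u_B^2) = sqrt(0.028845277^2 + 0.8556331^2) = 0.85611918
U = k * uc = 2 * 0.85611918
U = 1.7122

1.7122


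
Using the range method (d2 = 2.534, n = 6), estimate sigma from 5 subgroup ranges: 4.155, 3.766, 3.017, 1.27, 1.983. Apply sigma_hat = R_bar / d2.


R_bar = (4.155 + 3.766 + 3.017 + 1.27 + 1.983) / 5
R_bar = 14.191 / 5 = 2.8382
sigma_hat = R_bar / d2 = 2.8382 / 2.534 = 1.1200

1.1200


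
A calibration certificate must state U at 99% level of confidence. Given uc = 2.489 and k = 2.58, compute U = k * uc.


U = k * uc
U = 2.58 * 2.489
U = 6.4216

6.4216


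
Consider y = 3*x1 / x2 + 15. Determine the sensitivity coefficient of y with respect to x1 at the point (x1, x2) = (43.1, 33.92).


y = 3*x1 / x2 + 15
dy/dx1 = 3/x2
Evaluate at x2 = 33.92: c1 = 3 / 33.92
c1 = 0.0884

0.0884


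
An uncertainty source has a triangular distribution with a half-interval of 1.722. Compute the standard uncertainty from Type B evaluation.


u_B = half_width / sqrt(6)
u_B = 1.722 / 2.4494897
u_B = 0.7030

0.7030


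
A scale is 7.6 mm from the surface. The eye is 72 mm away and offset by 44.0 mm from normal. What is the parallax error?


error = h * offset / d
= 7.6 * 44.0 / 72
= 4.6444

4.6444


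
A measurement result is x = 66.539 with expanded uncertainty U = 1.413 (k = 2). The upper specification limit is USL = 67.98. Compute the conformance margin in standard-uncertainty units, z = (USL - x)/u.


u = U / k = 1.413 / 2 = 0.7065
margin = |USL - x| = |67.98 - 66.539| = 1.441
z = margin / u = 1.441 / 0.7065
z = 2.0396

2.0396


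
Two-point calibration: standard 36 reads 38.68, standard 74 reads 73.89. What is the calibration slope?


slope = (y2 - y1) / (x2 - x1)
= (73.89 - 38.68) / (74 - 36)
= 35.2100 / 38
= 0.9266

0.9266


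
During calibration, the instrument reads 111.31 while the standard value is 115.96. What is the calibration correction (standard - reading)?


Correction = standard - reading
= 115.96 - 111.31
= 4.6500

4.6500


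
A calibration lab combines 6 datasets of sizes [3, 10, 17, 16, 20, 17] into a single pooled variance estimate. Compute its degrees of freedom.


nu = sum_i (n_i - 1)
nu = ((3 - 1) + (10 - 1) + (17 - 1) + (16 - 1) + (20 - 1) + (17 - 1))
nu = 2 + 9 + 16 + 15 + 19 + 16
nu = 77

77


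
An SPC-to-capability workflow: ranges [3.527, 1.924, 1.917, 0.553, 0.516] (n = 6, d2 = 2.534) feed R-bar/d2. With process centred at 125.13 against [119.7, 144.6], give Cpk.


R_bar = (3.527 + 1.924 + 1.917 + 0.553 + 0.516) / 5 = 1.6874
sigma = R_bar / d2 = 1.6874 / 2.534 = 0.66590371
Cp = (USL - LSL)/(6*sigma) = (144.6 - 119.7)/(6*0.66590371) = 6.2321
Cpu = (144.6 - 125.13)/(3*0.66590371) = 9.7462
Cpl = (125.13 - 119.7)/(3*0.66590371) = 2.7181
Cpk = min(Cpu, Cpl) = 2.7181

2.7181


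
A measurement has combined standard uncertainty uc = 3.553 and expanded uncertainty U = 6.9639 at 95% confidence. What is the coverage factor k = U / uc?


k = U / uc
k = 6.9639 / 3.553
k = 1.96

1.96


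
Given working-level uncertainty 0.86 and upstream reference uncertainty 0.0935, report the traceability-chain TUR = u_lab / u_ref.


TUR = u_lab / u_ref
= 0.86 / 0.0935
= 9.1979

9.1979


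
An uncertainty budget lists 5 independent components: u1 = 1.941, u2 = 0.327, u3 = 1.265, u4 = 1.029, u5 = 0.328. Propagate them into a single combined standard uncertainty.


uc = sqrt(1.941^2 + 0.327^2 + 1.265^2 + 1.029^2 + 0.328^2)
uc = sqrt(6.64106)
uc = 2.5770

2.5770


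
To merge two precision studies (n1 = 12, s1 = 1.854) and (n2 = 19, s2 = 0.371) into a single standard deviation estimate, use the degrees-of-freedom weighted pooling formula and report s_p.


s_p = sqrt(((n1-1)*s1^2 + (n2-1)*s2^2) / (n1+n2-2))
numerator = (12-1)*1.854^2 + (19-1)*0.371^2 = 37.810476 + 2.477538 = 40.288014
denominator = 12 + 19 - 2 = 29
s_p^2 = 40.288014 / 29 = 1.3892419
s_p = sqrt(1.3892419) = 1.1787

1.1787


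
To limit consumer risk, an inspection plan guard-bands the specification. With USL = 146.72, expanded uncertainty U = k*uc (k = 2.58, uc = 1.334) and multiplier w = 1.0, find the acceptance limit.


U = k * uc = 2.58 * 1.334 = 3.44172
guard band g = w * U = 1.0 * 3.44172 = 3.44172
AL = USL - g = 146.72 - 3.44172
AL = 143.2783

143.2783


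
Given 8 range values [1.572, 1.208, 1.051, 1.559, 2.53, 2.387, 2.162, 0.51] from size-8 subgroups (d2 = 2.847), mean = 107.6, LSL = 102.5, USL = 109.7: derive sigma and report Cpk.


R_bar = (1.572 + 1.208 + 1.051 + 1.559 + 2.53 + 2.387 + 2.162 + 0.51) / 8 = 1.622375
sigma = R_bar / d2 = 1.622375 / 2.847 = 0.56985423
Cp = (USL - LSL)/(6*sigma) = (109.7 - 102.5)/(6*0.56985423) = 2.1058
Cpu = (109.7 - 107.6)/(3*0.56985423) = 1.2284
Cpl = (107.6 - 102.5)/(3*0.56985423) = 2.9832
Cpk = min(Cpu, Cpl) = 1.2284

1.2284


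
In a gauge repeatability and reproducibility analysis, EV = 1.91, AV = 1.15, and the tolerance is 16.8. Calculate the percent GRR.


GRR = sqrt(EV^2 + AV^2) = sqrt(1.91^2 + 1.15^2) = 2.2294842
%GRR = GRR / tol * 100 = 2.2294842 / 16.8 * 100
%GRR = 13.2707

13.2707


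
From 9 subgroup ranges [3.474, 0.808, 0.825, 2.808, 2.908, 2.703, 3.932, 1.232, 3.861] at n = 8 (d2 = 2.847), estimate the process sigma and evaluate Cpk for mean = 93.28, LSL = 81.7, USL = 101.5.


R_bar = (3.474 + 0.808 + 0.825 + 2.808 + 2.908 + 2.703 + 3.932 + 1.232 + 3.861) / 9 = 2.5056667
sigma = R_bar / d2 = 2.5056667 / 2.847 = 0.88010773
Cp = (USL - LSL)/(6*sigma) = (101.5 - 81.7)/(6*0.88010773) = 3.7495
Cpu = (101.5 - 93.28)/(3*0.88010773) = 3.1133
Cpl = (93.28 - 81.7)/(3*0.88010773) = 4.3858
Cpk = min(Cpu, Cpl) = 3.1133

3.1133


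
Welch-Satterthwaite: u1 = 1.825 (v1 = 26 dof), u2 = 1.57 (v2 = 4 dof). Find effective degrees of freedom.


uc = sqrt(u1^2 + u2^2) = sqrt(1.825^2 + 1.57^2) = 2.4073897
v_eff = uc^4 / (u1^4/v1 + u2^4/v2)
= 2.4073897^4 / (1.825^4/26 + 1.57^4/4)
= 33.588112 / 1.9455893
v_eff = 17.2637

17.2637


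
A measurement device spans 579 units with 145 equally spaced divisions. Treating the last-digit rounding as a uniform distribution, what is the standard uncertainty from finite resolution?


resolution = range / divisions
resolution = 579 / 145 = 3.9931034
u_res = resolution / (2*sqrt(3))
u_res = 3.9931034 / 3.4641016
u_res = 1.1527

1.1527


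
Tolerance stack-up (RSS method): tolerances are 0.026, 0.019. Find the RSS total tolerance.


RSS = sqrt(0.026^2 + 0.019^2)
= sqrt(0.001037)
= 0.0322

0.0322


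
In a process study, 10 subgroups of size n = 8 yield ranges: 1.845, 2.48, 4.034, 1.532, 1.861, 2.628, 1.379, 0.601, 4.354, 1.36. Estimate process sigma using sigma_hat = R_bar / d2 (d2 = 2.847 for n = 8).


R_bar = (1.845 + 2.48 + 4.034 + 1.532 + 1.861 + 2.628 + 1.379 + 0.601 + 4.354 + 1.36) / 10
R_bar = 22.074 / 10 = 2.2074
sigma_hat = R_bar / d2 = 2.2074 / 2.847 = 0.7753

0.7753


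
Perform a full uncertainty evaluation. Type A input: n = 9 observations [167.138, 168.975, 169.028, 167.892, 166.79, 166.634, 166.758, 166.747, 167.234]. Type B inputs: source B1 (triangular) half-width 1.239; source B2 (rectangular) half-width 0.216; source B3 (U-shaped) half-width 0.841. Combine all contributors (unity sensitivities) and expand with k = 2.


mean = (167.138 + 168.975 + 169.028 + 167.892 + 166.79 + 166.634 + 166.758 + 166.747 + 167.234) / 9 = 167.4662222
s = sqrt(sum((x - mean)^2)/(n-1)) = 0.95047577
u_A = s / sqrt(n) = 0.95047577 / sqrt(9) = 0.31682526
u_B1 = 1.239 / sqrt(6) = 0.50581963
u_B2 = 0.216 / sqrt(3) = 0.12470766
u_B3 = 0.841 / sqrt(2) = 0.5946768
uc = sqrt(0.31682526^2 + 0.50581963^2 + 0.12470766^2 + 0.5946768^2) = 0.8517184
U = k * uc = 2 * 0.8517184
U = 1.7034

1.7034


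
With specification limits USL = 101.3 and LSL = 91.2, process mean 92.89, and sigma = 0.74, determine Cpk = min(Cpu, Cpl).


Cpu = (USL - mean) / (3*sigma) = (101.3 - 92.89) / (3*0.74) = 3.7883
Cpl = (mean - LSL) / (3*sigma) = (92.89 - 91.2) / (3*0.74) = 0.7613
Cpk = min(Cpu, Cpl) = 0.7613

0.7613


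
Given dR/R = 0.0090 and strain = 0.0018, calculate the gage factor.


GF = (dR/R) / epsilon
= 0.0090 / 0.0018
= 5.0000

5.0000


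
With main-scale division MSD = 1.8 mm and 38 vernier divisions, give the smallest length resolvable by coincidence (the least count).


LC = MSD / n_div
= 1.8 / 38
= 0.0474

0.0474


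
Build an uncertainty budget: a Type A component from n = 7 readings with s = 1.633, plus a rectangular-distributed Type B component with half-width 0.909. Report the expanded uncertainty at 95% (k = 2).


u_A = s / sqrt(n) = 1.633 / sqrt(7) = 0.61721598
u_B = half_width / sqrt(3) = 0.909 / sqrt(3) = 0.52481139
uc = sqrt(u_A^2 + u_B^2) = sqrt(0.61721598^2 + 0.52481139^2) = 0.8101744
U = k * uc = 2 * 0.8101744
U = 1.6203

1.6203


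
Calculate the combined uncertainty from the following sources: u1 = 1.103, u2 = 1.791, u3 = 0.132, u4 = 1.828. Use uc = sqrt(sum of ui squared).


uc = sqrt(1.103^2 + 1.791^2 + 0.132^2 + 1.828^2)
uc = sqrt(7.783298)
uc = 2.7899

2.7899


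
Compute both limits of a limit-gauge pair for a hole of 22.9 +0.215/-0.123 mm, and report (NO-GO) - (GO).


GO = nominal - lower_tol (smallest hole = maximum material condition)
GO = 22.9 - 0.123 = 22.777
NO-GO = nominal + upper_tol (largest hole = least material condition)
NO-GO = 22.9 + 0.215 = 23.115
spread = NO-GO - GO = 23.115 - 22.777 = 0.3380

0.3380


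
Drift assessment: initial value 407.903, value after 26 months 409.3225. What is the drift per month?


rate = (v2 - v1) / months
= (409.3225 - 407.903) / 26
= 1.4195 / 26
= 0.0546

0.0546


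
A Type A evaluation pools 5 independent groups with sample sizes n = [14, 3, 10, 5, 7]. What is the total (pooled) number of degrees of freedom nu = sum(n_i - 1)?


nu = sum_i (n_i - 1)
nu = ((14 - 1) + (3 - 1) + (10 - 1) + (5 - 1) + (7 - 1))
nu = 13 + 2 + 9 + 4 + 6
nu = 34

34


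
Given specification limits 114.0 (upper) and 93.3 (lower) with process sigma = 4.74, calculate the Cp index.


Cp = (USL - LSL) / (6 * sigma)
= (114.0 - 93.3) / (6 * 4.74)
= 20.7000 / 28.4400
= 0.7278

0.7278


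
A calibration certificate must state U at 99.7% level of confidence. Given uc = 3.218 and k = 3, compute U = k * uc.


U = k * uc
U = 3 * 3.218
U = 9.6540

9.6540


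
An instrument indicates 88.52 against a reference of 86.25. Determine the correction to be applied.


Correction = standard - reading
= 86.25 - 88.52
= -2.2700

-2.2700


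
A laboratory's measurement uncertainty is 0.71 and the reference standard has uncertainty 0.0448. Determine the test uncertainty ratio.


TUR = u_lab / u_ref
= 0.71 / 0.0448
= 15.8482

15.8482
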